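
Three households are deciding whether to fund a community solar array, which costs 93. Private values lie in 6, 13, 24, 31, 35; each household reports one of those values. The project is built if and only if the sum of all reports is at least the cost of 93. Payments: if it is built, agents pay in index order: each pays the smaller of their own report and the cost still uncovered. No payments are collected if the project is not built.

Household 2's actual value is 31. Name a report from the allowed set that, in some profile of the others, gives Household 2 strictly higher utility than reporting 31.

Suppose Household 1 reports 35 and Household 3 reports 35.
Report 31: project built, pays 31, utility 31 - 31 = 0.
Report 24: project built, pays 24, utility 31 - 24 = 7.
So reporting 24 beats truth here (7 > 0).

24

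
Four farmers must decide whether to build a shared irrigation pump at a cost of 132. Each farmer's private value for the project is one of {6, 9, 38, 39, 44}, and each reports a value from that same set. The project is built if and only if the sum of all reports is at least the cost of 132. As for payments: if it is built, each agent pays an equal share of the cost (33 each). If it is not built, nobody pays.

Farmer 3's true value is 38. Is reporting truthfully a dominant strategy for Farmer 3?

No

Consider the case where Farmer 1 reports 6, Farmer 2 reports 38 and Farmer 4 reports 44.
Truthful report 38: project not built, utility 0.
Report 44 instead: project built, pays 33, utility 38 - 33 = 5.
Since 5 > 0, reporting 44 is strictly better here, so truthful reporting is not dominant.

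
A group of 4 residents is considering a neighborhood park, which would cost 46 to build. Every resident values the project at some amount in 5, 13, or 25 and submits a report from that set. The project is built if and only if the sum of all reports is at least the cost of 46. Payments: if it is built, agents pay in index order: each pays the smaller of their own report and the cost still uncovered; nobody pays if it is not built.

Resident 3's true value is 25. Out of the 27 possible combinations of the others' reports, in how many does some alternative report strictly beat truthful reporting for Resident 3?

17

Others report (5, 5, 25): truth gives 0; report 13 gives 12 > 0. Violating.
Others report (5, 13, 25): truth gives 0; report 5 gives 20 > 0. Violating.
Others report (5, 25, 5): truth gives 9; report 13 gives 12 > 9. Violating.
Others report (5, 25, 13): truth gives 9; report 5 gives 20 > 9. Violating.
Others report (5, 5, 5): truth gives 0; no alternative beats it.
Others report (5, 5, 13): truth gives 0; no alternative beats it.
(Checking all 27 profiles: 17 have a profitable deviation, 10 do not.)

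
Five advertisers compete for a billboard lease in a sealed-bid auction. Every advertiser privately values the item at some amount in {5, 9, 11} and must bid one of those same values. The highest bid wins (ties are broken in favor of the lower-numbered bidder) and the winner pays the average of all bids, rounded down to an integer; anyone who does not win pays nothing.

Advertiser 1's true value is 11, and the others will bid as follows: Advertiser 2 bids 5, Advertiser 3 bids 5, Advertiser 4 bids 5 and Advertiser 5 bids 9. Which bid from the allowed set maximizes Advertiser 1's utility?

Bid 5: loses, pays 0, utility 0.
Bid 9: wins, pays 6, utility 11 - 6 = 5.
Bid 11: wins, pays 7, utility 11 - 7 = 4.
The best choice is 9 with utility 5.

9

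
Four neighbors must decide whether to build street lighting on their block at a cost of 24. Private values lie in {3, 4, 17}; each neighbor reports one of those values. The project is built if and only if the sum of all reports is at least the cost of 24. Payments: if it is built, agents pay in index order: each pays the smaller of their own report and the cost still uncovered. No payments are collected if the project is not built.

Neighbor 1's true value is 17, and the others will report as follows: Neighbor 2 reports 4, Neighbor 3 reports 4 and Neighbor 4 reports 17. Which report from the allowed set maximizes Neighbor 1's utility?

Report 3: project built, pays 3, utility 17 - 3 = 14.
Report 4: project built, pays 4, utility 17 - 4 = 13.
Report 17: project built, pays 17, utility 17 - 17 = 0.
The best choice is 3 with utility 14.

3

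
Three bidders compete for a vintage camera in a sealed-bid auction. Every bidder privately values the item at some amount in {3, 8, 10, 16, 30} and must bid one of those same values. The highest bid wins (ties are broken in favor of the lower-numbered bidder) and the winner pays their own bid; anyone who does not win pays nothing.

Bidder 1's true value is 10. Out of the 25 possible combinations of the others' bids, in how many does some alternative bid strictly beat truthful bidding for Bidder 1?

Others bid (3, 3): truth gives 0; bid 3 gives 7 > 0. Violating.
Others bid (3, 8): truth gives 0; bid 8 gives 2 > 0. Violating.
Others bid (8, 3): truth gives 0; bid 8 gives 2 > 0. Violating.
Others bid (8, 8): truth gives 0; bid 8 gives 2 > 0. Violating.
Others bid (3, 10): truth gives 0; no alternative beats it.
Others bid (3, 16): truth gives 0; no alternative beats it.
(Checking all 25 profiles: 4 have a profitable deviation, 21 do not.)

4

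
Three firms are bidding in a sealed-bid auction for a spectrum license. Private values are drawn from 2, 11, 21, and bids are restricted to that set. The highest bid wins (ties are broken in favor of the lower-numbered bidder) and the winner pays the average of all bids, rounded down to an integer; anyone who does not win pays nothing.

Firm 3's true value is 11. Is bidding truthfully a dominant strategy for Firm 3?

Check each profile of the others' bids and compare truth against every alternative bid.
Others bid (2, 2): truth gives 6, best alternative gives 3.
Others bid (2, 11): truth gives 0, best alternative gives 0.
Others bid (2, 21): truth gives 0, best alternative gives 0.
Others bid (11, 2): truth gives 0, best alternative gives 0.
Others bid (11, 11): truth gives 0, best alternative gives 0.
Others bid (11, 21): truth gives 0, best alternative gives 0.
(Remaining 3 profiles checked similarly; truth is weakly best in each.)
In every case the truthful bid is at least as good as any alternative, so it is a dominant strategy.

Yes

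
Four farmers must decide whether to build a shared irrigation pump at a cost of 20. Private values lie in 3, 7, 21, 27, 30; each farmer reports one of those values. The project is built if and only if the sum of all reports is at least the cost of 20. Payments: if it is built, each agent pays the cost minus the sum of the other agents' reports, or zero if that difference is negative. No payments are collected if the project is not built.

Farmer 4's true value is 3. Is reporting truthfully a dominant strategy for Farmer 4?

Yes

Check each profile of the others' reports and compare truth against every alternative report.
Others report (3, 3, 7): truth gives 0, best alternative gives -4.
Others report (3, 7, 3): truth gives 0, best alternative gives -4.
Others report (7, 3, 3): truth gives 0, best alternative gives -4.
Others report (3, 3, 21): truth gives 3, best alternative gives 3.
Others report (3, 3, 27): truth gives 3, best alternative gives 3.
Others report (3, 3, 30): truth gives 3, best alternative gives 3.
(Remaining 119 profiles checked similarly; truth is weakly best in each.)
In every case the truthful report is at least as good as any alternative, so it is a dominant strategy.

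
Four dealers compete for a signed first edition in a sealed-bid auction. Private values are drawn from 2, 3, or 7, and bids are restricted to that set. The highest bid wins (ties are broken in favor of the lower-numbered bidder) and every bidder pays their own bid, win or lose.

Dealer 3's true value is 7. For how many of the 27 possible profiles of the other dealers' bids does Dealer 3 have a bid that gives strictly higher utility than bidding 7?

Others bid (2, 2, 2): truth gives 0; bid 3 gives 4 > 0. Violating.
Others bid (2, 2, 3): truth gives 0; bid 3 gives 4 > 0. Violating.
Others bid (2, 7, 2): truth gives -7; bid 2 gives -2 > -7. Violating.
Others bid (2, 7, 3): truth gives -7; bid 2 gives -2 > -7. Violating.
Others bid (2, 2, 7): truth gives 0; no alternative beats it.
Others bid (2, 3, 2): truth gives 0; no alternative beats it.
(Checking all 27 profiles: 17 have a profitable deviation, 10 do not.)

17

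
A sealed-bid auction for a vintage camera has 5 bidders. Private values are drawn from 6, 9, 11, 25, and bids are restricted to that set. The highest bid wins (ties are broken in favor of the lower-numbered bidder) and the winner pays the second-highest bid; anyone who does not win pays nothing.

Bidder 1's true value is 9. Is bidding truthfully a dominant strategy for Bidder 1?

Check each profile of the others' bids and compare truth against every alternative bid.
Others bid (6, 6, 6, 6): truth gives 3, best alternative gives 3.
Others bid (6, 6, 6, 9): truth gives 0, best alternative gives 0.
Others bid (6, 6, 6, 11): truth gives 0, best alternative gives 0.
Others bid (6, 6, 6, 25): truth gives 0, best alternative gives 0.
Others bid (6, 6, 9, 6): truth gives 0, best alternative gives 0.
Others bid (6, 6, 9, 9): truth gives 0, best alternative gives 0.
(Remaining 250 profiles checked similarly; truth is weakly best in each.)
In every case the truthful bid is at least as good as any alternative, so it is a dominant strategy.

Yes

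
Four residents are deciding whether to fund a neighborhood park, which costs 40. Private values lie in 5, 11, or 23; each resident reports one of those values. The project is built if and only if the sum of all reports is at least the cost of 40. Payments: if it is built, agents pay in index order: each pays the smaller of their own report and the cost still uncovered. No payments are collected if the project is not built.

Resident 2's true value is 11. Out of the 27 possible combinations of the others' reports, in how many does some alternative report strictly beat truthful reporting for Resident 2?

16

Others report (5, 11, 23): truth gives 0; report 5 gives 6 > 0. Violating.
Others report (5, 23, 11): truth gives 0; report 5 gives 6 > 0. Violating.
Others report (5, 23, 23): truth gives 0; report 5 gives 6 > 0. Violating.
Others report (11, 5, 23): truth gives 0; report 5 gives 6 > 0. Violating.
Others report (5, 5, 5): truth gives 0; no alternative beats it.
Others report (5, 5, 11): truth gives 0; no alternative beats it.
(Checking all 27 profiles: 16 have a profitable deviation, 11 do not.)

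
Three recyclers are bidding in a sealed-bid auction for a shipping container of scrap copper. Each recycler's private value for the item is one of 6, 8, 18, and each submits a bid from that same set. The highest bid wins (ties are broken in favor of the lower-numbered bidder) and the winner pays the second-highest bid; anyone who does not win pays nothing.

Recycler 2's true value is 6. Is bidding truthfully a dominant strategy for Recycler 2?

Check each profile of the others' bids and compare truth against every alternative bid.
Others bid (6, 8): truth gives 0, best alternative gives -2.
Others bid (6, 6): truth gives 0, best alternative gives 0.
Others bid (6, 18): truth gives 0, best alternative gives 0.
Others bid (8, 6): truth gives 0, best alternative gives 0.
Others bid (8, 8): truth gives 0, best alternative gives 0.
Others bid (8, 18): truth gives 0, best alternative gives 0.
(Remaining 3 profiles checked similarly; truth is weakly best in each.)
In every case the truthful bid is at least as good as any alternative, so it is a dominant strategy.

Yes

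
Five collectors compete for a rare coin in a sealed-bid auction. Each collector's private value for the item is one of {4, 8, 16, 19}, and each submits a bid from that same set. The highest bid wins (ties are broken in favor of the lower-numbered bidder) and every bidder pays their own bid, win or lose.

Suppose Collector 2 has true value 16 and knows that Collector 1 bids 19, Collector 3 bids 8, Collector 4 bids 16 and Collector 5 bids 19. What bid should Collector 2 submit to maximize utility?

4

Bid 4: loses but pays 4, utility -4.
Bid 8: loses but pays 8, utility -8.
Bid 16: loses but pays 16, utility -16.
Bid 19: loses but pays 19, utility -19.
The best choice is 4 with utility -4.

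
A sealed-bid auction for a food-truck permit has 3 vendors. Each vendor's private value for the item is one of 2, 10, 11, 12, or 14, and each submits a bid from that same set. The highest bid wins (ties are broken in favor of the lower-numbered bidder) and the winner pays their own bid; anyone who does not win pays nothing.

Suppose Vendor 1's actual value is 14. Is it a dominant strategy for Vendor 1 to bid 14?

No

Consider the case where Vendor 2 bids 2 and Vendor 3 bids 2.
Truthful bid 14: wins, pays 14, utility 14 - 14 = 0.
Bid 2 instead: wins, pays 2, utility 14 - 2 = 12.
Since 12 > 0, bidding 2 is strictly better here, so truthful bidding is not dominant.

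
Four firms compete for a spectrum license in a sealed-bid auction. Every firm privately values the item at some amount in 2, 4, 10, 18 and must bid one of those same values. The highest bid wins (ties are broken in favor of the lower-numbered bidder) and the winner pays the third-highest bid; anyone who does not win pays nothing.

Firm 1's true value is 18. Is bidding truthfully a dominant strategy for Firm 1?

Yes

Check each profile of the others' bids and compare truth against every alternative bid.
Others bid (2, 2, 18): truth gives 16, best alternative gives 0.
Others bid (2, 18, 2): truth gives 16, best alternative gives 0.
Others bid (18, 2, 2): truth gives 16, best alternative gives 0.
Others bid (2, 4, 18): truth gives 14, best alternative gives 0.
Others bid (2, 18, 4): truth gives 14, best alternative gives 0.
Others bid (4, 2, 18): truth gives 14, best alternative gives 0.
(Remaining 58 profiles checked similarly; truth is weakly best in each.)
In every case the truthful bid is at least as good as any alternative, so it is a dominant strategy.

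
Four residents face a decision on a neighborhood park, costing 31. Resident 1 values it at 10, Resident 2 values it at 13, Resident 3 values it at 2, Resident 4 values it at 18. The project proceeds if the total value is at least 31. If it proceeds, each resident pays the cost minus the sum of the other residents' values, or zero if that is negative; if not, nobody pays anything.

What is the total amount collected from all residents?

7

Total value 43 ≥ cost 31, so it is built.
Resident 1: others sum to 33; max(0, 31 - 33) = 0.
Resident 2: others sum to 30; max(0, 31 - 30) = 1.
Resident 3: others sum to 41; max(0, 31 - 41) = 0.
Resident 4: others sum to 25; max(0, 31 - 25) = 6.
Total collected = 0 + 1 + 0 + 6 = 7.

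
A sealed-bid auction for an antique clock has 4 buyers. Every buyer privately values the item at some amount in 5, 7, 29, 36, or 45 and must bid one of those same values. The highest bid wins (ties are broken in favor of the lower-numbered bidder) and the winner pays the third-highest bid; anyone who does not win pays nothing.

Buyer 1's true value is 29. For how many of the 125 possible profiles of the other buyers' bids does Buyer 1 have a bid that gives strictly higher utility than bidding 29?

Others bid (5, 5, 36): truth gives 0; bid 36 gives 24 > 0. Violating.
Others bid (5, 5, 45): truth gives 0; bid 45 gives 24 > 0. Violating.
Others bid (5, 7, 36): truth gives 0; bid 36 gives 22 > 0. Violating.
Others bid (5, 7, 45): truth gives 0; bid 45 gives 22 > 0. Violating.
Others bid (5, 5, 5): truth gives 24; no alternative beats it.
Others bid (5, 5, 7): truth gives 24; no alternative beats it.
(Checking all 125 profiles: 24 have a profitable deviation, 101 do not.)

24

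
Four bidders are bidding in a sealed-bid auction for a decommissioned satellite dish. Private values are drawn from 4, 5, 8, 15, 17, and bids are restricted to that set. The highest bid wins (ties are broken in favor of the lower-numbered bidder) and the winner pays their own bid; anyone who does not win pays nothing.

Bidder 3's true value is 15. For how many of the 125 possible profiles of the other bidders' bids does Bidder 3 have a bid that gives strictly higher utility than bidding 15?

Others bid (4, 4, 4): truth gives 0; bid 5 gives 10 > 0. Violating.
Others bid (4, 4, 5): truth gives 0; bid 5 gives 10 > 0. Violating.
Others bid (4, 4, 8): truth gives 0; bid 8 gives 7 > 0. Violating.
Others bid (4, 5, 4): truth gives 0; bid 8 gives 7 > 0. Violating.
Others bid (4, 4, 15): truth gives 0; no alternative beats it.
Others bid (4, 4, 17): truth gives 0; no alternative beats it.
(Checking all 125 profiles: 12 have a profitable deviation, 113 do not.)

12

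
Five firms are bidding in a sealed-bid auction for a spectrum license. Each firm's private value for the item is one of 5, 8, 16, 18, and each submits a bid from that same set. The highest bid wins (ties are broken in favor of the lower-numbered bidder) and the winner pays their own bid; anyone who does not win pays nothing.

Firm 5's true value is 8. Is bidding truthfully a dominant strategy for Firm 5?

Check each profile of the others' bids and compare truth against every alternative bid.
Others bid (5, 5, 5, 5): truth gives 0, best alternative gives 0.
Others bid (5, 5, 5, 8): truth gives 0, best alternative gives 0.
Others bid (5, 5, 5, 16): truth gives 0, best alternative gives 0.
Others bid (5, 5, 5, 18): truth gives 0, best alternative gives 0.
Others bid (5, 5, 8, 5): truth gives 0, best alternative gives 0.
Others bid (5, 5, 8, 8): truth gives 0, best alternative gives 0.
(Remaining 250 profiles checked similarly; truth is weakly best in each.)
In every case the truthful bid is at least as good as any alternative, so it is a dominant strategy.

Yes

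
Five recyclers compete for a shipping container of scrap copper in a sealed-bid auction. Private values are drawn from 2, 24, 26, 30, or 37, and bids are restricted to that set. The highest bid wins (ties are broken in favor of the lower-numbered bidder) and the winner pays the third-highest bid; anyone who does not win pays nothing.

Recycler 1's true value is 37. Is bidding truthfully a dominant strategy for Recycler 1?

Check each profile of the others' bids and compare truth against every alternative bid.
Others bid (2, 2, 2, 37): truth gives 35, best alternative gives 0.
Others bid (2, 2, 37, 2): truth gives 35, best alternative gives 0.
Others bid (2, 37, 2, 2): truth gives 35, best alternative gives 0.
Others bid (37, 2, 2, 2): truth gives 35, best alternative gives 0.
Others bid (2, 2, 24, 37): truth gives 13, best alternative gives 0.
Others bid (2, 2, 37, 24): truth gives 13, best alternative gives 0.
(Remaining 619 profiles checked similarly; truth is weakly best in each.)
In every case the truthful bid is at least as good as any alternative, so it is a dominant strategy.

Yes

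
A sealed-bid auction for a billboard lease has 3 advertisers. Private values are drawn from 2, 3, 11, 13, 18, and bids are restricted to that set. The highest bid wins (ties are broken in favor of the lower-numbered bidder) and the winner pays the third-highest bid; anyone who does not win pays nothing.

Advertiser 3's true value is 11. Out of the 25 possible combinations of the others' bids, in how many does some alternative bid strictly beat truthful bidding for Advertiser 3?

8

Others bid (2, 11): truth gives 0; bid 13 gives 9 > 0. Violating.
Others bid (2, 13): truth gives 0; bid 18 gives 9 > 0. Violating.
Others bid (3, 11): truth gives 0; bid 13 gives 8 > 0. Violating.
Others bid (3, 13): truth gives 0; bid 18 gives 8 > 0. Violating.
Others bid (2, 2): truth gives 9; no alternative beats it.
Others bid (2, 3): truth gives 9; no alternative beats it.
(Checking all 25 profiles: 8 have a profitable deviation, 17 do not.)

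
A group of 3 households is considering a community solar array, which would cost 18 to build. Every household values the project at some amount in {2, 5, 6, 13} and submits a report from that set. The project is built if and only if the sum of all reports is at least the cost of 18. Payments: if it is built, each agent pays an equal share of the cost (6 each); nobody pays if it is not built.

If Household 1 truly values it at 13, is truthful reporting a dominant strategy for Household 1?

Yes

Check each profile of the others' reports and compare truth against every alternative report.
Others report (2, 5): truth gives 7, best alternative gives 0.
Others report (2, 6): truth gives 7, best alternative gives 0.
Others report (5, 2): truth gives 7, best alternative gives 0.
Others report (5, 5): truth gives 7, best alternative gives 0.
Others report (5, 6): truth gives 7, best alternative gives 0.
Others report (6, 2): truth gives 7, best alternative gives 0.
(Remaining 10 profiles checked similarly; truth is weakly best in each.)
In every case the truthful report is at least as good as any alternative, so it is a dominant strategy.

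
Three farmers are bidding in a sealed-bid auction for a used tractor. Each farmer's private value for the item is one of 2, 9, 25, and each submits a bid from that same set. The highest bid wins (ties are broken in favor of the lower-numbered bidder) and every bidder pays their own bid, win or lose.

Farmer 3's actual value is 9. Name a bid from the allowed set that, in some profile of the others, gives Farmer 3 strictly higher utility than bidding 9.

2

Suppose Farmer 1 bids 2 and Farmer 2 bids 9.
Bid 9: loses but pays 9, utility -9.
Bid 2: loses but pays 2, utility -2.
So bidding 2 beats truth here (-2 > -9).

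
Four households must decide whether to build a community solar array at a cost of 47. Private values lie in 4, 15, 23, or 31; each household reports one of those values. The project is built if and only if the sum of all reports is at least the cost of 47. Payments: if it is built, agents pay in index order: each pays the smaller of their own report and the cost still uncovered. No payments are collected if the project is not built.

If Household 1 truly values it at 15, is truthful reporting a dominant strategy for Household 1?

No

Consider the case where Household 2 reports 4, Household 3 reports 15 and Household 4 reports 31.
Truthful report 15: project built, pays 15, utility 15 - 15 = 0.
Report 4 instead: project built, pays 4, utility 15 - 4 = 11.
Since 11 > 0, reporting 4 is strictly better here, so truthful reporting is not dominant.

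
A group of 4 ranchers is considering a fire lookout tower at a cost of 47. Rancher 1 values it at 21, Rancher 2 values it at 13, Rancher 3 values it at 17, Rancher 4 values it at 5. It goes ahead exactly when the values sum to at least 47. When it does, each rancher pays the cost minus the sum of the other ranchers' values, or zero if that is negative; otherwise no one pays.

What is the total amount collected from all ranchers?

Total value 56 ≥ cost 47, so it is built.
Rancher 1: others sum to 35; max(0, 47 - 35) = 12.
Rancher 2: others sum to 43; max(0, 47 - 43) = 4.
Rancher 3: others sum to 39; max(0, 47 - 39) = 8.
Rancher 4: others sum to 51; max(0, 47 - 51) = 0.
Total collected = 12 + 4 + 8 + 0 = 24.

24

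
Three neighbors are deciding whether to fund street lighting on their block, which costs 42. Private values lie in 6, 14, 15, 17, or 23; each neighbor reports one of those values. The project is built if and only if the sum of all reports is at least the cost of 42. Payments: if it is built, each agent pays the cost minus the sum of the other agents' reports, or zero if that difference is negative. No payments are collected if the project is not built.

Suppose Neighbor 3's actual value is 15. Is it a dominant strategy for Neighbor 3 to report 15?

Yes

Check each profile of the others' reports and compare truth against every alternative report.
Others report (23, 23): truth gives 15, best alternative gives 15.
Others report (17, 23): truth gives 13, best alternative gives 13.
Others report (23, 17): truth gives 13, best alternative gives 13.
Others report (15, 23): truth gives 11, best alternative gives 11.
Others report (23, 15): truth gives 11, best alternative gives 11.
Others report (14, 23): truth gives 10, best alternative gives 10.
(Remaining 19 profiles checked similarly; truth is weakly best in each.)
In every case the truthful report is at least as good as any alternative, so it is a dominant strategy.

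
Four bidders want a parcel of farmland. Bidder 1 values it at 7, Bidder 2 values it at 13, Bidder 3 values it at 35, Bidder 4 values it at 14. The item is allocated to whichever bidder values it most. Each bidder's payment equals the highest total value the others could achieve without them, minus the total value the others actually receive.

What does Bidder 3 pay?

14

Bidder 3 has the highest value and receives the item.
Without Bidder 3, the item would go to the next-highest value, 14, so the others could achieve 14.
With Bidder 3 present and winning, the others receive nothing, so their total is 0.
Payment = 14 - 0 = 14.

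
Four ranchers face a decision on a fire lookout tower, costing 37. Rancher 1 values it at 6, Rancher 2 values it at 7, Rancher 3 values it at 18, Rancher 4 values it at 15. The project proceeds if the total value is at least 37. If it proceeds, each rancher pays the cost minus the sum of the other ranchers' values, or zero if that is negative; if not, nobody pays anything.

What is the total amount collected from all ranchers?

Total value 46 ≥ cost 37, so it is built.
Rancher 1: others sum to 40; max(0, 37 - 40) = 0.
Rancher 2: others sum to 39; max(0, 37 - 39) = 0.
Rancher 3: others sum to 28; max(0, 37 - 28) = 9.
Rancher 4: others sum to 31; max(0, 37 - 31) = 6.
Total collected = 0 + 0 + 9 + 6 = 15.

15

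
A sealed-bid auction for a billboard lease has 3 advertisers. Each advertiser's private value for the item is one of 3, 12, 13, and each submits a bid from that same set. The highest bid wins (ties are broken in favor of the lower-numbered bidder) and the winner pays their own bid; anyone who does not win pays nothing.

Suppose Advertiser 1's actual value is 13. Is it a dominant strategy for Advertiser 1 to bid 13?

No

Consider the case where Advertiser 2 bids 3 and Advertiser 3 bids 3.
Truthful bid 13: wins, pays 13, utility 13 - 13 = 0.
Bid 3 instead: wins, pays 3, utility 13 - 3 = 10.
Since 10 > 0, bidding 3 is strictly better here, so truthful bidding is not dominant.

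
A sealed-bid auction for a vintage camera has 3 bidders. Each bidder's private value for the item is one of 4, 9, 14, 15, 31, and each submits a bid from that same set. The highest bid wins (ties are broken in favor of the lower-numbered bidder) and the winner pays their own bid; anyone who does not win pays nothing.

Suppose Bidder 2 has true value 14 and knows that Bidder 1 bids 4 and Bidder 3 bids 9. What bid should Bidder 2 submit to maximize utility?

9

Bid 4: loses, pays 0, utility 0.
Bid 9: wins, pays 9, utility 14 - 9 = 5.
Bid 14: wins, pays 14, utility 14 - 14 = 0.
Bid 15: wins, pays 15, utility 14 - 15 = -1.
Bid 31: wins, pays 31, utility 14 - 31 = -17.
The best choice is 9 with utility 5.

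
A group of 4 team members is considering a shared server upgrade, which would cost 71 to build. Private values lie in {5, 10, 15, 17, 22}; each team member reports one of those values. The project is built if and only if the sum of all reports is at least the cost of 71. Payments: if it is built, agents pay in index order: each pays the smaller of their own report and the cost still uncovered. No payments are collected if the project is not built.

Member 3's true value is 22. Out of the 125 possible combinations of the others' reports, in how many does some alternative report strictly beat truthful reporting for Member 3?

Others report (10, 22, 22): truth gives 0; report 17 gives 5 > 0. Violating.
Others report (15, 17, 22): truth gives 0; report 17 gives 5 > 0. Violating.
Others report (15, 22, 17): truth gives 0; report 17 gives 5 > 0. Violating.
Others report (15, 22, 22): truth gives 0; report 15 gives 7 > 0. Violating.
Others report (5, 5, 5): truth gives 0; no alternative beats it.
Others report (5, 5, 10): truth gives 0; no alternative beats it.
(Checking all 125 profiles: 19 have a profitable deviation, 106 do not.)

19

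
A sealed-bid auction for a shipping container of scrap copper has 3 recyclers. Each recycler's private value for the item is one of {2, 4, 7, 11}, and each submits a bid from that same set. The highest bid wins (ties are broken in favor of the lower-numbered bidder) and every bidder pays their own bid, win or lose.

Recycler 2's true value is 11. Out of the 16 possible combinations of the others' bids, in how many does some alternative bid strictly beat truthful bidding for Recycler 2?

Others bid (2, 2): truth gives 0; bid 4 gives 7 > 0. Violating.
Others bid (2, 4): truth gives 0; bid 4 gives 7 > 0. Violating.
Others bid (2, 7): truth gives 0; bid 7 gives 4 > 0. Violating.
Others bid (4, 2): truth gives 0; bid 7 gives 4 > 0. Violating.
Others bid (2, 11): truth gives 0; no alternative beats it.
Others bid (4, 11): truth gives 0; no alternative beats it.
(Checking all 16 profiles: 10 have a profitable deviation, 6 do not.)

10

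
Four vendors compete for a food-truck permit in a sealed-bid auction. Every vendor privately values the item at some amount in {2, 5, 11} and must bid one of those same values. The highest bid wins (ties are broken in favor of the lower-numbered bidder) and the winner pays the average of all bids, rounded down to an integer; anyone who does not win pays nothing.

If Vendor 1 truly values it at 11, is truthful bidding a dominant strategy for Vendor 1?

No

Consider the case where Vendor 2 bids 2, Vendor 3 bids 2 and Vendor 4 bids 2.
Truthful bid 11: wins, pays 4, utility 11 - 4 = 7.
Bid 2 instead: wins, pays 2, utility 11 - 2 = 9.
Since 9 > 7, bidding 2 is strictly better here, so truthful bidding is not dominant.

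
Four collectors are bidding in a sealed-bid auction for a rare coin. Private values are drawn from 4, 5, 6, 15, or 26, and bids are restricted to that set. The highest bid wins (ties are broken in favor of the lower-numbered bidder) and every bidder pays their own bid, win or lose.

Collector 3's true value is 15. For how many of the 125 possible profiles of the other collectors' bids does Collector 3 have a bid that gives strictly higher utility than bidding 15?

Others bid (4, 4, 4): truth gives 0; bid 5 gives 10 > 0. Violating.
Others bid (4, 4, 5): truth gives 0; bid 5 gives 10 > 0. Violating.
Others bid (4, 4, 6): truth gives 0; bid 6 gives 9 > 0. Violating.
Others bid (4, 4, 26): truth gives -15; bid 4 gives -4 > -15. Violating.
Others bid (4, 4, 15): truth gives 0; no alternative beats it.
Others bid (4, 5, 15): truth gives 0; no alternative beats it.
(Checking all 125 profiles: 101 have a profitable deviation, 24 do not.)

101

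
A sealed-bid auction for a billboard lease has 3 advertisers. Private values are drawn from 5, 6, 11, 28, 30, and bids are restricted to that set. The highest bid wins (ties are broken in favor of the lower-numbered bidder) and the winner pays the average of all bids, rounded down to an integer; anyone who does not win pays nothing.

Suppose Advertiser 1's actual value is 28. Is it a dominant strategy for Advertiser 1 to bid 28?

Consider the case where Advertiser 2 bids 5 and Advertiser 3 bids 5.
Truthful bid 28: wins, pays 12, utility 28 - 12 = 16.
Bid 5 instead: wins, pays 5, utility 28 - 5 = 23.
Since 23 > 16, bidding 5 is strictly better here, so truthful bidding is not dominant.

No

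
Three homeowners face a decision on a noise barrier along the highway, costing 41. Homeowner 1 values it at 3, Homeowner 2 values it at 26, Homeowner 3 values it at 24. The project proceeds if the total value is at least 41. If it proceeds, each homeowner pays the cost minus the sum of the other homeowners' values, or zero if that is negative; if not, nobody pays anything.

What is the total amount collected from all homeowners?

Total value 53 ≥ cost 41, so it is built.
Homeowner 1: others sum to 50; max(0, 41 - 50) = 0.
Homeowner 2: others sum to 27; max(0, 41 - 27) = 14.
Homeowner 3: others sum to 29; max(0, 41 - 29) = 12.
Total collected = 0 + 14 + 12 = 26.

26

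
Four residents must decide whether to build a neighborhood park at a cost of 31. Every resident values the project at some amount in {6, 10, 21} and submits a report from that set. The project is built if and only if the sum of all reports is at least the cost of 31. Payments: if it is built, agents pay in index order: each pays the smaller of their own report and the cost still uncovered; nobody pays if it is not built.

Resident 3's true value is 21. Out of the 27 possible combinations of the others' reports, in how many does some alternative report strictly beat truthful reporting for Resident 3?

11

Others report (6, 6, 10): truth gives 2; report 10 gives 11 > 2. Violating.
Others report (6, 6, 21): truth gives 2; report 6 gives 15 > 2. Violating.
Others report (6, 10, 6): truth gives 6; report 10 gives 11 > 6. Violating.
Others report (6, 10, 10): truth gives 6; report 6 gives 15 > 6. Violating.
Others report (6, 6, 6): truth gives 2; no alternative beats it.
Others report (6, 21, 6): truth gives 17; no alternative beats it.
(Checking all 27 profiles: 11 have a profitable deviation, 16 do not.)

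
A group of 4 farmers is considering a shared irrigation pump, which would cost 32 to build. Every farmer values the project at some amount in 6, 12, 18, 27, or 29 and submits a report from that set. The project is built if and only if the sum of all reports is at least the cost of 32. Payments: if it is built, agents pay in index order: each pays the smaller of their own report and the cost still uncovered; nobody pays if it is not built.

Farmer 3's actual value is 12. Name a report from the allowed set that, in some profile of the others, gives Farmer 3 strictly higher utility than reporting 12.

Suppose Farmer 1 reports 6, Farmer 2 reports 6 and Farmer 4 reports 18.
Report 12: project built, pays 12, utility 12 - 12 = 0.
Report 6: project built, pays 6, utility 12 - 6 = 6.
So reporting 6 beats truth here (6 > 0).

6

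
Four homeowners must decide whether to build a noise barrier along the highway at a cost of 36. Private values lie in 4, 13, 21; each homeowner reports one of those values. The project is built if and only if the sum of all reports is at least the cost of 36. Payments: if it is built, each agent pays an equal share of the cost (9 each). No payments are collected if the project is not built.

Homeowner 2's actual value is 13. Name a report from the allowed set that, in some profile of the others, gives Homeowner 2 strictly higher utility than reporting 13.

21

Suppose Homeowner 1 reports 4, Homeowner 3 reports 4 and Homeowner 4 reports 13.
Report 13: project not built, utility 0.
Report 21: project built, pays 9, utility 13 - 9 = 4.
So reporting 21 beats truth here (4 > 0).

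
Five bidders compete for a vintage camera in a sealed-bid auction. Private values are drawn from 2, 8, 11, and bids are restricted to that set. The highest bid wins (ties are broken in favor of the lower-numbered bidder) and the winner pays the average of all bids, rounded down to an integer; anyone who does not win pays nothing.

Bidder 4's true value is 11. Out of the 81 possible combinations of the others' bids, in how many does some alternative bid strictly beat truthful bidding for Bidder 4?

Others bid (2, 2, 2, 8): truth gives 6; bid 8 gives 7 > 6. Violating.
Others bid (2, 2, 2, 2): truth gives 8; no alternative beats it.
Others bid (2, 2, 2, 11): truth gives 6; no alternative beats it.
(Checking all 81 profiles: 1 has a profitable deviation, 80 do not.)

1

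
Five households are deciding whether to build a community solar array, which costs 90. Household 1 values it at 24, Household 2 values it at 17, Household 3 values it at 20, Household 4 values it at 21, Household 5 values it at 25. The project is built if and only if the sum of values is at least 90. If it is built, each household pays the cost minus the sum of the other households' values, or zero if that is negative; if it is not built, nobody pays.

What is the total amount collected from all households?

22

Total value 107 ≥ cost 90, so it is built.
Household 1: others sum to 83; max(0, 90 - 83) = 7.
Household 2: others sum to 90; max(0, 90 - 90) = 0.
Household 3: others sum to 87; max(0, 90 - 87) = 3.
Household 4: others sum to 86; max(0, 90 - 86) = 4.
Household 5: others sum to 82; max(0, 90 - 82) = 8.
Total collected = 7 + 0 + 3 + 4 + 8 = 22.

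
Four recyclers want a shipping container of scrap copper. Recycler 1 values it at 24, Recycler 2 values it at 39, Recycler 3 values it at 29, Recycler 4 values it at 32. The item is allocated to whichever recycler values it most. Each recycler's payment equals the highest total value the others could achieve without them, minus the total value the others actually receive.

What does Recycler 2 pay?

32

Recycler 2 has the highest value and receives the item.
Without Recycler 2, the item would go to the next-highest value, 32, so the others could achieve 32.
With Recycler 2 present and winning, the others receive nothing, so their total is 0.
Payment = 32 - 0 = 32.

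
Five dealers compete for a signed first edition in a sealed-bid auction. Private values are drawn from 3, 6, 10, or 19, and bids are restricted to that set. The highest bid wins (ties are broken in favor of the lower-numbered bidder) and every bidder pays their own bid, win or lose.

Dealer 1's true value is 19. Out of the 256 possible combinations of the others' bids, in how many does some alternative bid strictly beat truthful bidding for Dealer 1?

81

Others bid (3, 3, 3, 3): truth gives 0; bid 3 gives 16 > 0. Violating.
Others bid (3, 3, 3, 6): truth gives 0; bid 6 gives 13 > 0. Violating.
Others bid (3, 3, 3, 10): truth gives 0; bid 10 gives 9 > 0. Violating.
Others bid (3, 3, 6, 3): truth gives 0; bid 6 gives 13 > 0. Violating.
Others bid (3, 3, 3, 19): truth gives 0; no alternative beats it.
Others bid (3, 3, 6, 19): truth gives 0; no alternative beats it.
(Checking all 256 profiles: 81 have a profitable deviation, 175 do not.)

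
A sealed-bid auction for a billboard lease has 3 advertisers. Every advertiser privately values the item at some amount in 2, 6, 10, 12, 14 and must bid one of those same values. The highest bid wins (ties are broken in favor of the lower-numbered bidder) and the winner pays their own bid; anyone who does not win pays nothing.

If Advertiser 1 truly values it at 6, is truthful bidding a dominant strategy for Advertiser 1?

Consider the case where Advertiser 2 bids 2 and Advertiser 3 bids 2.
Truthful bid 6: wins, pays 6, utility 6 - 6 = 0.
Bid 2 instead: wins, pays 2, utility 6 - 2 = 4.
Since 4 > 0, bidding 2 is strictly better here, so truthful bidding is not dominant.

No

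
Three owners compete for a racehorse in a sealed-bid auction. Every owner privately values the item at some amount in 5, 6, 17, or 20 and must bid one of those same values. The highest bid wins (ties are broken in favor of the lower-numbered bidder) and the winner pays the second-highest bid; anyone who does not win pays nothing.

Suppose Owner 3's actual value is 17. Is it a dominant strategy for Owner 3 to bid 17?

Yes

Check each profile of the others' bids and compare truth against every alternative bid.
Others bid (5, 5): truth gives 12, best alternative gives 12.
Others bid (5, 6): truth gives 11, best alternative gives 11.
Others bid (6, 5): truth gives 11, best alternative gives 11.
Others bid (6, 6): truth gives 11, best alternative gives 11.
Others bid (5, 17): truth gives 0, best alternative gives 0.
Others bid (5, 20): truth gives 0, best alternative gives 0.
(Remaining 10 profiles checked similarly; truth is weakly best in each.)
In every case the truthful bid is at least as good as any alternative, so it is a dominant strategy.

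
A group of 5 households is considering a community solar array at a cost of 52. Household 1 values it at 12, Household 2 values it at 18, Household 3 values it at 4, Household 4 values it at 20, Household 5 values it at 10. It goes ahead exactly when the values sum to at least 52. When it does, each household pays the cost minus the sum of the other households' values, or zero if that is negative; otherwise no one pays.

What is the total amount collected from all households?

14

Total value 64 ≥ cost 52, so it is built.
Household 1: others sum to 52; max(0, 52 - 52) = 0.
Household 2: others sum to 46; max(0, 52 - 46) = 6.
Household 3: others sum to 60; max(0, 52 - 60) = 0.
Household 4: others sum to 44; max(0, 52 - 44) = 8.
Household 5: others sum to 54; max(0, 52 - 54) = 0.
Total collected = 0 + 6 + 0 + 8 + 0 = 14.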